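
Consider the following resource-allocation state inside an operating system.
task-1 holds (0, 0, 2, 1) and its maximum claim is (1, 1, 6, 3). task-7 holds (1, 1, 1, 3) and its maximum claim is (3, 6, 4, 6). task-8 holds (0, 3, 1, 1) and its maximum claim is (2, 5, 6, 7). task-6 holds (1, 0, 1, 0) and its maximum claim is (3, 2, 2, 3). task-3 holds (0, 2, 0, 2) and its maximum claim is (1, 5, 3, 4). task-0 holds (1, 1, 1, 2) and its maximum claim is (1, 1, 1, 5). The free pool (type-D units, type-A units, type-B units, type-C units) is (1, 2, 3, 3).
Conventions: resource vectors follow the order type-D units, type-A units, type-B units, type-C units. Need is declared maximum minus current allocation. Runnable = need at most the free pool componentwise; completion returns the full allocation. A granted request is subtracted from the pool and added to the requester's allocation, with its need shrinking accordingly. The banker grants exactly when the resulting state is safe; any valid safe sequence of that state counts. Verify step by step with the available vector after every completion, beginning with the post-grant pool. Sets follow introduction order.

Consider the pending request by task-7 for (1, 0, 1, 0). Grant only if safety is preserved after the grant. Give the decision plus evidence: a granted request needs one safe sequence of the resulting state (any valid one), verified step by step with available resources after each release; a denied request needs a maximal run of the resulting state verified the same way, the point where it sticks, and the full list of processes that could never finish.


GRANT: granting preserves safety; a valid post-grant sequence is task-0, task-3, task-7, task-8, task-6, task-1.
Key observation: the transfer keeps a workable pool ((0, 2, 2, 3)); task-0 starts the safe sequence.
Step-by-step check of the post-grant state:
  pool = (0, 2, 2, 3)
  run task-0 (needs (0, 0, 0, 3), free (0, 2, 2, 3)); after release of (1, 1, 1, 2) the pool is (1, 3, 3, 5)
  run task-3 (needs (1, 3, 3, 2), free (1, 3, 3, 5)); after release of (0, 2, 0, 2) the pool is (1, 5, 3, 7)
  run task-7 (needs (1, 5, 2, 3), free (1, 5, 3, 7)); after release of (2, 1, 2, 3) the pool is (3, 6, 5, 10)
  run task-8 (needs (2, 2, 5, 6), free (3, 6, 5, 10)); after release of (0, 3, 1, 1) the pool is (3, 9, 6, 11)
  run task-6 (needs (2, 2, 1, 3), free (3, 9, 6, 11)); after release of (1, 0, 1, 0) the pool is (4, 9, 7, 11)
  run task-1 (needs (1, 1, 4, 2), free (4, 9, 7, 11)); after release of (0, 0, 2, 1) the pool is (4, 9, 9, 12)


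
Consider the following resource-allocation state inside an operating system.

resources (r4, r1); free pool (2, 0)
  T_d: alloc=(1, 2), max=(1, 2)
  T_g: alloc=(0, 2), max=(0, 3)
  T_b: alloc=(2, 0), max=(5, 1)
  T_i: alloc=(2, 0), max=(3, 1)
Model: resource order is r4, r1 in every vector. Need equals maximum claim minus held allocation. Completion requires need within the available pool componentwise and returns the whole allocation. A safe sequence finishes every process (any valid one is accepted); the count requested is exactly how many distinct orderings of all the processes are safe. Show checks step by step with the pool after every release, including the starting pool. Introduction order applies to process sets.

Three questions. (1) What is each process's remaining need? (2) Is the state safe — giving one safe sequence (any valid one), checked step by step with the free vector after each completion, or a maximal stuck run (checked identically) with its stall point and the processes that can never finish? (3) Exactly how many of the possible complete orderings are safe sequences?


(1) Outstanding need per process (order r4, r1):
  T_d: (0, 0)
  T_g: (0, 1)
  T_b: (3, 1)
  T_i: (1, 1)
(2) The state is SAFE; one workable sequence: T_d, T_b, T_g, T_i.
Key observation: the order's first zero-slack moment is T_b ((3, 1) needed, (3, 2) free — a requested resource with nothing to spare).
Check, step by step:
  pool = (2, 0)
  run T_d (needs (0, 0), free (2, 0)); after release of (1, 2) the pool is (3, 2)
  run T_b (needs (3, 1), free (3, 2)); after release of (2, 0) the pool is (5, 2)
  run T_g (needs (0, 1), free (5, 2)); after release of (0, 2) the pool is (5, 4)
  run T_i (needs (1, 1), free (5, 4)); after release of (2, 0) the pool is (7, 4)
(3) Precisely 6 of the possible complete orderings are safe sequences.


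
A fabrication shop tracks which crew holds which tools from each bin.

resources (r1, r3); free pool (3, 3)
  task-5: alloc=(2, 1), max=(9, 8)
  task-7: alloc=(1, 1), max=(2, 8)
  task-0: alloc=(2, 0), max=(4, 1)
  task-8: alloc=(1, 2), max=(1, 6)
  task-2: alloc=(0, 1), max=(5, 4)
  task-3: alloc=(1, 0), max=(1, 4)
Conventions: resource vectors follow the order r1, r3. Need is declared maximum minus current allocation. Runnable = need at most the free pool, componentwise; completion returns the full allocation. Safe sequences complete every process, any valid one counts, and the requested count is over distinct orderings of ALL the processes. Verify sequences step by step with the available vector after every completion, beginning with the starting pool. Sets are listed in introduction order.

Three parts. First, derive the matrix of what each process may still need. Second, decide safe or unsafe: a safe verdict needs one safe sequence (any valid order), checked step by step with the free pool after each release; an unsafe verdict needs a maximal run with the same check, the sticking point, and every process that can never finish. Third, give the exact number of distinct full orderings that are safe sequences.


(1) Outstanding need per process (order r1, r3):
  task-5: (7, 7)
  task-7: (1, 7)
  task-0: (2, 1)
  task-8: (0, 4)
  task-2: (5, 3)
  task-3: (0, 4)
(2) UNSAFE.
Key observation: even finishing task-0, task-2, task-3, task-8 leaves just (7, 6) free — too little r3 for any of the remaining processes.
Going as far as possible: task-0, task-2, task-3, task-8; after that, nothing fits. Check, step by step:
  pool = (3, 3)
  task-0: need (2, 1) fits (3, 3); releases (2, 0), pool now (5, 3)
  task-2: need (5, 3) fits (5, 3); releases (0, 1), pool now (5, 4)
  task-3: need (0, 4) fits (5, 4); releases (1, 0), pool now (6, 4)
  task-8: need (0, 4) fits (6, 4); releases (1, 2), pool now (7, 6)
  task-5 cannot run: need (7, 7) vs free (7, 6) (insufficient r3)
  task-7 cannot run: need (1, 7) vs free (7, 6) (insufficient r3)
Permanently blocked: task-5 and task-7.
(3) Exactly 0 of the possible complete orderings are safe sequences.


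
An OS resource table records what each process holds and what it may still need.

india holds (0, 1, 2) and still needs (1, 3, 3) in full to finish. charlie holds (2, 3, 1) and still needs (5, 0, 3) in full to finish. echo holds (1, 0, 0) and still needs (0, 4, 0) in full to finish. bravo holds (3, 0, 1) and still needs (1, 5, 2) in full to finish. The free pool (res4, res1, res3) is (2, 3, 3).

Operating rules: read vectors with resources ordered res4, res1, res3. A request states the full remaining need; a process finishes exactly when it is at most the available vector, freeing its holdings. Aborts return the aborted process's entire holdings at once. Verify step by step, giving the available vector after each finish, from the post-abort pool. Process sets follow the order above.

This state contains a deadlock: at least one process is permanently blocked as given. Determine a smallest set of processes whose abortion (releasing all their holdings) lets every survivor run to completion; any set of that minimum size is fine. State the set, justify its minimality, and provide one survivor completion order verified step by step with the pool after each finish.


Abort charlie.
Key observation: before aborting charlie, bravo was permanently blocked — no order could ever run it; afterwards it completes at step 1.
No smaller set exists: with zero aborts the deadlock remains.
The survivors complete as bravo, india, echo. Step-by-step check (starting from the post-abort pool):
  pool = (4, 6, 4)
  run bravo (needs (1, 5, 2), free (4, 6, 4)); after release of (3, 0, 1) the pool is (7, 6, 5)
  run india (needs (1, 3, 3), free (7, 6, 5)); after release of (0, 1, 2) the pool is (7, 7, 7)
  run echo (needs (0, 4, 0), free (7, 7, 7)); after release of (1, 0, 0) the pool is (8, 7, 7)


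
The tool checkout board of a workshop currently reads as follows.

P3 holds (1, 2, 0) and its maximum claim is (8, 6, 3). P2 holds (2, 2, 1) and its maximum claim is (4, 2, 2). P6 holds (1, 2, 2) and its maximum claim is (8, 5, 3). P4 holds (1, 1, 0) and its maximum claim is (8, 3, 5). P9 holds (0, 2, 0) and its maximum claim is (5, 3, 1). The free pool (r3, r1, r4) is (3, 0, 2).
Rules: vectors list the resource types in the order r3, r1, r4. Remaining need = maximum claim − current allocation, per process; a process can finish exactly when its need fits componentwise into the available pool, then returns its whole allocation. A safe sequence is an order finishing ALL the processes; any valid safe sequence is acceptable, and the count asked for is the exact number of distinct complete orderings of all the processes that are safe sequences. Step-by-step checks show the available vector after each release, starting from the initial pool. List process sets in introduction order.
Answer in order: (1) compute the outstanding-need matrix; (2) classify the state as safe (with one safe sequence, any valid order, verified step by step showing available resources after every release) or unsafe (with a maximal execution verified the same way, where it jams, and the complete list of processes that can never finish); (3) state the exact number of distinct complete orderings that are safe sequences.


(1) Remaining need (order r3, r1, r4):
  P3: (7, 4, 3)
  P2: (2, 0, 1)
  P6: (7, 3, 1)
  P4: (7, 2, 5)
  P9: (5, 1, 1)
(2) UNSAFE — no complete ordering exists.
Key observation: r3 is the bottleneck — with P2, P9 done the pool holds (5, 4, 3), short of every remaining need.
A maximal execution: P2, P9 — then nothing else fits. Walking it through:
  pool = (3, 0, 2)
  P2: need (2, 0, 1) fits (3, 0, 2); releases (2, 2, 1), pool now (5, 2, 3)
  P9: need (5, 1, 1) fits (5, 2, 3); releases (0, 2, 0), pool now (5, 4, 3)
  blocked: P3 wants (7, 4, 3), pool (5, 4, 3) — not enough r3
  blocked: P6 wants (7, 3, 1), pool (5, 4, 3) — not enough r3
  blocked: P4 wants (7, 2, 5), pool (5, 4, 3) — not enough r3 and r4
Processes that can never finish: P3, P6 and P4.
(3) The exact count: 0 of the possible complete orderings are safe sequences.


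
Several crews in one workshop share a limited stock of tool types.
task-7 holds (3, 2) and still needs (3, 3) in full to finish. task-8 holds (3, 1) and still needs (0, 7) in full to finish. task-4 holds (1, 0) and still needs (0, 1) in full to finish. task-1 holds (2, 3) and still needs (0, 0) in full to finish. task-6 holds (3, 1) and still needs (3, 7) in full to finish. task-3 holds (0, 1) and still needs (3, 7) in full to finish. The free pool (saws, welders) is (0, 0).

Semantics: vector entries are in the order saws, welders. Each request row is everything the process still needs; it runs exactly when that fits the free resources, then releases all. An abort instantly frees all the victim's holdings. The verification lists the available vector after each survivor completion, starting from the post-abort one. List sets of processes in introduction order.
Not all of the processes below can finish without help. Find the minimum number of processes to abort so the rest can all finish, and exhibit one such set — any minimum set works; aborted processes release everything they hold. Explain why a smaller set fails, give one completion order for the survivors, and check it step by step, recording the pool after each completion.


Abort task-8 and task-6.
Key observation: before aborting task-8 and task-6, task-3 was permanently blocked — no order could ever run it; afterwards it completes at step 3.
Why nothing smaller works — every single abort fails: task-7 alone leaves task-8 blocked (short on welders); task-8 alone leaves task-6 blocked (short on welders); task-4 alone leaves task-8 blocked (short on welders); task-1 alone leaves task-8 blocked (short on welders); task-6 alone leaves task-8 blocked (short on welders); task-3 alone leaves task-8 blocked (short on welders).
One survivor order: task-1, task-7, task-3, task-4. Verifying each step (post-abort pool first):
  pool = (6, 2)
  run task-1 (needs (0, 0), free (6, 2)); after release of (2, 3) the pool is (8, 5)
  run task-7 (needs (3, 3), free (8, 5)); after release of (3, 2) the pool is (11, 7)
  run task-3 (needs (3, 7), free (11, 7)); after release of (0, 1) the pool is (11, 8)
  run task-4 (needs (0, 1), free (11, 8)); after release of (1, 0) the pool is (12, 8)


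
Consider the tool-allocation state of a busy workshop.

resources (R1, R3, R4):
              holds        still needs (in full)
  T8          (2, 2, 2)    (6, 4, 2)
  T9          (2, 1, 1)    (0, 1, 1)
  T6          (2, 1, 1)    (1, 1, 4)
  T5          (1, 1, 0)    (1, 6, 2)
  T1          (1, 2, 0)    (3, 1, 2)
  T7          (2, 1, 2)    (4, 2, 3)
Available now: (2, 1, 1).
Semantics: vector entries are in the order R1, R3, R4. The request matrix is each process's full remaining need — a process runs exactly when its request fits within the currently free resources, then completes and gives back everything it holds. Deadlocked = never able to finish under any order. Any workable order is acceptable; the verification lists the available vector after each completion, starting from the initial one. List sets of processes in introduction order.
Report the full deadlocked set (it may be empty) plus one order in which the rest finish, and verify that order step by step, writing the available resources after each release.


Deadlocked: T8, T6, T5 and T7.
Key observation: after T9, T1 the pool peaks at (5, 4, 2), and each blocked process is short somewhere: T8 on R1; T6 on R4; T5 on R3; T7 on R4.
The rest can finish in the order T9, T1. Walking it through:
  pool = (2, 1, 1)
  T9: need (0, 1, 1) fits (2, 1, 1); releases (2, 1, 1), pool now (4, 2, 2)
  T1: need (3, 1, 2) fits (4, 2, 2); releases (1, 2, 0), pool now (5, 4, 2)
None of the blocked processes ever fits:
  T8 still needs (6, 4, 2) but only (5, 4, 2) is free — short on R1
  T6 still needs (1, 1, 4) but only (5, 4, 2) is free — short on R4
  T5 still needs (1, 6, 2) but only (5, 4, 2) is free — short on R3
  T7 still needs (4, 2, 3) but only (5, 4, 2) is free — short on R4


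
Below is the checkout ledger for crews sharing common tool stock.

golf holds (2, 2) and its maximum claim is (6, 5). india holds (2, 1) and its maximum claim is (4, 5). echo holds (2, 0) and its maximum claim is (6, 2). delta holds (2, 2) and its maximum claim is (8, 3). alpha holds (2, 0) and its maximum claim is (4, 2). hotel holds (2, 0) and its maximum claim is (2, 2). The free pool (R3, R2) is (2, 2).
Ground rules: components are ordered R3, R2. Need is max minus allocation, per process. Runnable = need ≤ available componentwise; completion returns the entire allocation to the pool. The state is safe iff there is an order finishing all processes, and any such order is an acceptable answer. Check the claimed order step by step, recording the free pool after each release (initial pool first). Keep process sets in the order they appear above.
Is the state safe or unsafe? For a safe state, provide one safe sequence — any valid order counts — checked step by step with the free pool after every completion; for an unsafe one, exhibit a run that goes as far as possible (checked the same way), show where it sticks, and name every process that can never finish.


SAFE — a valid safe sequence is alpha, echo, hotel, delta, india, golf.
Key observation: the order's first zero-slack moment is alpha ((2, 2) needed, (2, 2) free — a requested resource with nothing to spare).
Check, step by step:
  pool = (2, 2)
  alpha needs (2, 2) <= (2, 2) -> finishes; pool += (2, 0) = (4, 2)
  echo needs (4, 2) <= (4, 2) -> finishes; pool += (2, 0) = (6, 2)
  hotel needs (0, 2) <= (6, 2) -> finishes; pool += (2, 0) = (8, 2)
  delta needs (6, 1) <= (8, 2) -> finishes; pool += (2, 2) = (10, 4)
  india needs (2, 4) <= (10, 4) -> finishes; pool += (2, 1) = (12, 5)
  golf needs (4, 3) <= (12, 5) -> finishes; pool += (2, 2) = (14, 7)


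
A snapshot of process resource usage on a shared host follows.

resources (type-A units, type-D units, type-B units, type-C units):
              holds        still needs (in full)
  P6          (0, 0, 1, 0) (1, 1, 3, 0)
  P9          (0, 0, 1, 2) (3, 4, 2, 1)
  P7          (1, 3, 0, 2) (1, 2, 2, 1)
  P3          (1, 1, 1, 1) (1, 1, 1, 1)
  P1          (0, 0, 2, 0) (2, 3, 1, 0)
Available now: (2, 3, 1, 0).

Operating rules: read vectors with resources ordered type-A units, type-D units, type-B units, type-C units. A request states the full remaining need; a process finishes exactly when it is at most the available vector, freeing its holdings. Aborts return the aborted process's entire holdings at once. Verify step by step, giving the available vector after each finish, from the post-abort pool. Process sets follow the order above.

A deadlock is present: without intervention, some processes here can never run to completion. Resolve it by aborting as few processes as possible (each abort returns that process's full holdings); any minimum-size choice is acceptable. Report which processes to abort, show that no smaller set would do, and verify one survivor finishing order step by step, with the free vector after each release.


Abort P9.
Key observation: P3 had no path to completion before; after the abort of P9 ((0, 0, 1, 2) returned), step 3 is where it fits.
Why nothing smaller works: aborting no one leaves the state deadlocked as given.
One survivor order: P1, P6, P3, P7. Verifying each step (post-abort pool first):
  pool = (2, 3, 2, 2)
  P1: need (2, 3, 1, 0) fits (2, 3, 2, 2); releases (0, 0, 2, 0), pool now (2, 3, 4, 2)
  P6: need (1, 1, 3, 0) fits (2, 3, 4, 2); releases (0, 0, 1, 0), pool now (2, 3, 5, 2)
  P3: need (1, 1, 1, 1) fits (2, 3, 5, 2); releases (1, 1, 1, 1), pool now (3, 4, 6, 3)
  P7: need (1, 2, 2, 1) fits (3, 4, 6, 3); releases (1, 3, 0, 2), pool now (4, 7, 6, 5)


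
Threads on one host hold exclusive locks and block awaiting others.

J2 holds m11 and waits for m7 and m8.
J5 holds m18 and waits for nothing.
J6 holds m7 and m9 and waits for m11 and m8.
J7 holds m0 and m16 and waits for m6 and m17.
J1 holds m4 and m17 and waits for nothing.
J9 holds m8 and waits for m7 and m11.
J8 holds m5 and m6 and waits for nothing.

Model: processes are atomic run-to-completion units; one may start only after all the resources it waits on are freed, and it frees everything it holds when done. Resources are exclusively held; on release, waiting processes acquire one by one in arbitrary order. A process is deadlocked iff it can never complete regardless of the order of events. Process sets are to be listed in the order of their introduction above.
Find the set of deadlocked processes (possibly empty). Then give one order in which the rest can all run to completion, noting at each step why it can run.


Deadlocked: J2, J6 and J9.
Key observation: along J2 -> J6 -> J2, each member waits on what the next one holds — a deadlock; J9 is caught in further circular waits.
The rest can finish in the order J5, J1, J8, J7.
Verifying each step:
  run J5 (it waits on nothing); releases m18
  run J1 (it waits on nothing); releases m4 and m17
  run J8 (it waits on nothing); releases m5 and m6
  J7: everything it awaited (m6 and m17) is free; runs, freeing m0 and m16


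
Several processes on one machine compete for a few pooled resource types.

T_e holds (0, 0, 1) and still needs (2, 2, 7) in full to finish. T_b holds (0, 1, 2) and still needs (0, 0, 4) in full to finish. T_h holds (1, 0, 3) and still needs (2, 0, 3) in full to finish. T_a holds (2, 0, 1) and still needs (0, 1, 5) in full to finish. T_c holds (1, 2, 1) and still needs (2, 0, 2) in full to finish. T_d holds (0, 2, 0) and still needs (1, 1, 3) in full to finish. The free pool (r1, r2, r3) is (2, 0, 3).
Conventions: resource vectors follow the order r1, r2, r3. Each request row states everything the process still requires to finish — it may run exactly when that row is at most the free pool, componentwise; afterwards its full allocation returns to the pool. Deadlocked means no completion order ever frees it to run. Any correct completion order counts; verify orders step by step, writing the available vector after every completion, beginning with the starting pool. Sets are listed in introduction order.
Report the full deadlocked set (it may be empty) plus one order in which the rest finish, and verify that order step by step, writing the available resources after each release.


Nothing here is deadlocked.
Key observation: there is always a runnable process — T_c first — so the state unwinds completely.
One completion order for the rest: T_c, T_h, T_d, T_e, T_a, T_b. Walking it through:
  pool = (2, 0, 3)
  run T_c (needs (2, 0, 2), free (2, 0, 3)); after release of (1, 2, 1) the pool is (3, 2, 4)
  run T_h (needs (2, 0, 3), free (3, 2, 4)); after release of (1, 0, 3) the pool is (4, 2, 7)
  run T_d (needs (1, 1, 3), free (4, 2, 7)); after release of (0, 2, 0) the pool is (4, 4, 7)
  run T_e (needs (2, 2, 7), free (4, 4, 7)); after release of (0, 0, 1) the pool is (4, 4, 8)
  run T_a (needs (0, 1, 5), free (4, 4, 8)); after release of (2, 0, 1) the pool is (6, 4, 9)
  run T_b (needs (0, 0, 4), free (6, 4, 9)); after release of (0, 1, 2) the pool is (6, 5, 11)


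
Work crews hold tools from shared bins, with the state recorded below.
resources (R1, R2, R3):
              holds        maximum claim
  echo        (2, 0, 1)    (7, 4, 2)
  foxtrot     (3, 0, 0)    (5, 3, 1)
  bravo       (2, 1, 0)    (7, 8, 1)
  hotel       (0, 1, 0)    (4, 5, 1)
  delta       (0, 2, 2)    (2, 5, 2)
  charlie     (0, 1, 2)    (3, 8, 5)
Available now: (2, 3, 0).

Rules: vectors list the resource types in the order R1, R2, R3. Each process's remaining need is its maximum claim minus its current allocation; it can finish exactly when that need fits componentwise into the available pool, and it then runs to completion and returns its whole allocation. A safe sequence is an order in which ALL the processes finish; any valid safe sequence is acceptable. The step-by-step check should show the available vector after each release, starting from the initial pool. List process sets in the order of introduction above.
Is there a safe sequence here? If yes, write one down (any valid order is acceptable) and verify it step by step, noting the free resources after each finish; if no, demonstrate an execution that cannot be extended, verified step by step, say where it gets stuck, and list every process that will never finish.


UNSAFE.
Key observation: even finishing delta, foxtrot, hotel, echo leaves just (7, 6, 3) free — too little R2 for any of the remaining processes.
A maximal execution: delta, foxtrot, hotel, echo — then nothing else fits. Check, step by step:
  pool = (2, 3, 0)
  run delta (needs (2, 3, 0), free (2, 3, 0)); after release of (0, 2, 2) the pool is (2, 5, 2)
  run foxtrot (needs (2, 3, 1), free (2, 5, 2)); after release of (3, 0, 0) the pool is (5, 5, 2)
  run hotel (needs (4, 4, 1), free (5, 5, 2)); after release of (0, 1, 0) the pool is (5, 6, 2)
  run echo (needs (5, 4, 1), free (5, 6, 2)); after release of (2, 0, 1) the pool is (7, 6, 3)
  bravo cannot run: need (5, 7, 1) vs free (7, 6, 3) (insufficient R2)
  charlie cannot run: need (3, 7, 3) vs free (7, 6, 3) (insufficient R2)
Permanently blocked: bravo and charlie.


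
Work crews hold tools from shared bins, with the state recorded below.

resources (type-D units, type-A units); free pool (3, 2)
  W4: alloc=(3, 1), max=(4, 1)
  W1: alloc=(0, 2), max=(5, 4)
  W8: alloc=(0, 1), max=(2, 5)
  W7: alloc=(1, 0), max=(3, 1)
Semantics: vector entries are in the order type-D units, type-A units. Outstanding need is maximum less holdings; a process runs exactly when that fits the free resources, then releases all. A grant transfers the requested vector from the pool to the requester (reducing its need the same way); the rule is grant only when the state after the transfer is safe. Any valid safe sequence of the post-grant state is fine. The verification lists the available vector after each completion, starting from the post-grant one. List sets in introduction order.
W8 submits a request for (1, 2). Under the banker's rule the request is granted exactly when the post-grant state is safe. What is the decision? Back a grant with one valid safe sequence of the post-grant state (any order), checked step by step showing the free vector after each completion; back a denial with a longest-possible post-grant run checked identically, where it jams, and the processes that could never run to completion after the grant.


DENY — the pretend-granted state is unsafe.
Key observation: the pool after W4, W7 is (6, 1); every surviving request exceeds it in type-A units, so progress ends there.
After a pretend grant, a maximal execution: W4, W7 — then nothing else fits. Walking it through:
  pool = (2, 0)
  run W4 (needs (1, 0), free (2, 0)); after release of (3, 1) the pool is (5, 1)
  run W7 (needs (2, 1), free (5, 1)); after release of (1, 0) the pool is (6, 1)
  W1 cannot run: need (5, 2) vs free (6, 1) (insufficient type-A units)
  W8 cannot run: need (1, 2) vs free (6, 1) (insufficient type-A units)
Post-grant, the permanently blocked set is W1 and W8.


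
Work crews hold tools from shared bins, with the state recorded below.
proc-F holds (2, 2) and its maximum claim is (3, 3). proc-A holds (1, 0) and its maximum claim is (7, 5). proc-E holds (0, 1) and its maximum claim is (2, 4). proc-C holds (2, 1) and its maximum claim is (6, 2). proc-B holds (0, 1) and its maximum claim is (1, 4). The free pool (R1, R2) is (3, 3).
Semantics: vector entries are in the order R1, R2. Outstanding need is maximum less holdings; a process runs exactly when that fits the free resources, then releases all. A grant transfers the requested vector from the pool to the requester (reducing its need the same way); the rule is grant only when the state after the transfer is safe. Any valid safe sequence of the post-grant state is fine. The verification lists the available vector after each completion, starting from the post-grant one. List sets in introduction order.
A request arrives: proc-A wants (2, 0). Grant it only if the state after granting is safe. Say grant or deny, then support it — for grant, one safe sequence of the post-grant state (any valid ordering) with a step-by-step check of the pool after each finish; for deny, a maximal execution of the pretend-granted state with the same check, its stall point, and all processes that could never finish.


DENY — the pretend-granted state is unsafe.
Key observation: the wall is R1: completing proc-F, proc-E, proc-B brings the pool only to (3, 7), and all the rest need more.
Pretend the grant happened; the run proc-F, proc-E, proc-B goes as far as possible. Verifying each step:
  pool = (1, 3)
  proc-F: need (1, 1) fits (1, 3); releases (2, 2), pool now (3, 5)
  proc-E: need (2, 3) fits (3, 5); releases (0, 1), pool now (3, 6)
  proc-B: need (1, 3) fits (3, 6); releases (0, 1), pool now (3, 7)
  blocked: proc-A wants (4, 5), pool (3, 7) — not enough R1
  blocked: proc-C wants (4, 1), pool (3, 7) — not enough R1
Had the request been granted, proc-A and proc-C could never finish.


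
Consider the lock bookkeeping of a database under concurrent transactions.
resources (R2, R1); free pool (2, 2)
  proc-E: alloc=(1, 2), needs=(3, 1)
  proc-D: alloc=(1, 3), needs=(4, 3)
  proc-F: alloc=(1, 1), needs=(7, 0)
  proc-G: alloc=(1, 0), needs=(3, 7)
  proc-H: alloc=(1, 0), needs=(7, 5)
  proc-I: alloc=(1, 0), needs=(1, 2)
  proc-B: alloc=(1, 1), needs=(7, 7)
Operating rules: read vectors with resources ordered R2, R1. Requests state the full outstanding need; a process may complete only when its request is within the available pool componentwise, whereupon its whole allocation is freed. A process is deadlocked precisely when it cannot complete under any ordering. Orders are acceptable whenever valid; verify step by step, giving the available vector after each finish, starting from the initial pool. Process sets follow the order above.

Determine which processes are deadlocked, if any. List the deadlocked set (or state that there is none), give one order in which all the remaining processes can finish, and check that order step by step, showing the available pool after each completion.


Deadlocked: proc-F, proc-H and proc-B.
Key observation: the wall is R2: completing proc-I, proc-E, proc-D, proc-G brings the pool only to (6, 7), and all the rest need more.
One completion order for the rest: proc-I, proc-E, proc-D, proc-G. Step-by-step check:
  pool = (2, 2)
  run proc-I (needs (1, 2), free (2, 2)); after release of (1, 0) the pool is (3, 2)
  run proc-E (needs (3, 1), free (3, 2)); after release of (1, 2) the pool is (4, 4)
  run proc-D (needs (4, 3), free (4, 4)); after release of (1, 3) the pool is (5, 7)
  run proc-G (needs (3, 7), free (5, 7)); after release of (1, 0) the pool is (6, 7)
The stuck group stays short no matter what:
  proc-F still needs (7, 0) but only (6, 7) is free — short on R2
  proc-H still needs (7, 5) but only (6, 7) is free — short on R2
  proc-B still needs (7, 7) but only (6, 7) is free — short on R2


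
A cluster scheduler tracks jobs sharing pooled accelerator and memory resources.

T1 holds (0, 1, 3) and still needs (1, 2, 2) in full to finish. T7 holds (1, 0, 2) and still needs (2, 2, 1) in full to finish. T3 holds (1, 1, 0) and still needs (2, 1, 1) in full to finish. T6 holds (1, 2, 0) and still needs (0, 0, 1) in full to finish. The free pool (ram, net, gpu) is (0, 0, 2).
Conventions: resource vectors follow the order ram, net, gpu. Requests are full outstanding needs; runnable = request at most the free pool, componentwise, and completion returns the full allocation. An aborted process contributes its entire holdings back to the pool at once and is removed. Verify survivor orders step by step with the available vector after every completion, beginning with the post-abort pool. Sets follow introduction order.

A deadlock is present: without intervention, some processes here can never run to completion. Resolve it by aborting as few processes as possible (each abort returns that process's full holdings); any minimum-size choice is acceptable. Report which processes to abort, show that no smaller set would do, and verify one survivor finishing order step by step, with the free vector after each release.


Minimum abort set: T7.
Key observation: T3 was stuck for good until T7 gave back (1, 0, 2); in the order shown it finishes at step 3.
Minimality: the empty abort set fails — the state is deadlocked as it stands.
The survivors complete as T6, T1, T3. Step-by-step check (starting from the post-abort pool):
  pool = (1, 0, 4)
  T6 needs (0, 0, 1) <= (1, 0, 4) -> finishes; pool += (1, 2, 0) = (2, 2, 4)
  T1 needs (1, 2, 2) <= (2, 2, 4) -> finishes; pool += (0, 1, 3) = (2, 3, 7)
  T3 needs (2, 1, 1) <= (2, 3, 7) -> finishes; pool += (1, 1, 0) = (3, 4, 7)


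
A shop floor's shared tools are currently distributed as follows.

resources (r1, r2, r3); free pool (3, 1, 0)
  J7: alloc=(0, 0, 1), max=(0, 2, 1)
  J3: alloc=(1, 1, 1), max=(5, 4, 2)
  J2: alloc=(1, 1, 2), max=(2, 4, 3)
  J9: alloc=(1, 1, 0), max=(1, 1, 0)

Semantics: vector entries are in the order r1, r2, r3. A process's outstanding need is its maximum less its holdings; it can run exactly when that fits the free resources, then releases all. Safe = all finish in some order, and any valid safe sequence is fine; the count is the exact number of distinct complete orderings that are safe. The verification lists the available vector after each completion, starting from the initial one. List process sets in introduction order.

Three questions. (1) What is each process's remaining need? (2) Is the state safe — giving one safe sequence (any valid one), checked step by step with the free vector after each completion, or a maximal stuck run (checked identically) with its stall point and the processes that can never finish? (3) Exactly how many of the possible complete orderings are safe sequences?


(1) Need matrix, components ordered r1, r2, r3:
  J7: (0, 2, 0)
  J3: (4, 3, 1)
  J2: (1, 3, 1)
  J9: (0, 0, 0)
(2) UNSAFE.
Key observation: the wall is r2: completing J9, J7 brings the pool only to (4, 2, 1), and all the rest need more.
The run J9, J7 cannot be extended any further. Check, step by step:
  pool = (3, 1, 0)
  run J9 (needs (0, 0, 0), free (3, 1, 0)); after release of (1, 1, 0) the pool is (4, 2, 0)
  run J7 (needs (0, 2, 0), free (4, 2, 0)); after release of (0, 0, 1) the pool is (4, 2, 1)
  blocked: J3 wants (4, 3, 1), pool (4, 2, 1) — not enough r2
  blocked: J2 wants (1, 3, 1), pool (4, 2, 1) — not enough r2
Permanently blocked: J3 and J2.
(3) Exactly 0 of the possible complete orderings are safe sequences.


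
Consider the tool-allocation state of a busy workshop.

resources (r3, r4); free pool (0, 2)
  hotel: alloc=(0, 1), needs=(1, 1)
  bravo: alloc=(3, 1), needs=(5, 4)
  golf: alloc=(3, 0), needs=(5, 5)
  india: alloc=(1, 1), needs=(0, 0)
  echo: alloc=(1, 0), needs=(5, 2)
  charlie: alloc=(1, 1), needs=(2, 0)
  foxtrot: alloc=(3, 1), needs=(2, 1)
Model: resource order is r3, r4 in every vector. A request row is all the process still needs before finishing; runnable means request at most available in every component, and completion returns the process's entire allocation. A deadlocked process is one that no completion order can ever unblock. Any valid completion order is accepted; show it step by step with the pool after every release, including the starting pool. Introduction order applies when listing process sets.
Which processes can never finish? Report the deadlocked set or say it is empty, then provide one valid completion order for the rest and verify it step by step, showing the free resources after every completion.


Deadlocked set: bravo, golf, echo, charlie and foxtrot.
Key observation: the wall is r3: completing india, hotel brings the pool only to (1, 4), and all the rest need more.
The rest can finish in the order india, hotel. Step-by-step check:
  pool = (0, 2)
  india needs (0, 0) <= (0, 2) -> finishes; pool += (1, 1) = (1, 3)
  hotel needs (1, 1) <= (1, 3) -> finishes; pool += (0, 1) = (1, 4)
The stuck group stays short no matter what:
  bravo cannot run: need (5, 4) vs free (1, 4) (insufficient r3)
  golf cannot run: need (5, 5) vs free (1, 4) (insufficient r3 and r4)
  echo cannot run: need (5, 2) vs free (1, 4) (insufficient r3)
  charlie cannot run: need (2, 0) vs free (1, 4) (insufficient r3)
  foxtrot cannot run: need (2, 1) vs free (1, 4) (insufficient r3)


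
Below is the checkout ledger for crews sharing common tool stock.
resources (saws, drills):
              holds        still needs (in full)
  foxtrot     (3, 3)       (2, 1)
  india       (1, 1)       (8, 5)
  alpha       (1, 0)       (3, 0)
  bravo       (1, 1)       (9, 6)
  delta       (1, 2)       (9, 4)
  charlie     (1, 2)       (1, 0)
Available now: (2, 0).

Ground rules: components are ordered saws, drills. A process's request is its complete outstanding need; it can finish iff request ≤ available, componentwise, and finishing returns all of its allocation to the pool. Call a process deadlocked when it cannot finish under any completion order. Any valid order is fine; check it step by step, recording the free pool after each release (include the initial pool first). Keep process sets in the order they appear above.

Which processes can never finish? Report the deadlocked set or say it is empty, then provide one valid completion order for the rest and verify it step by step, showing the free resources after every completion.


The deadlocked set is india, bravo and delta.
Key observation: after charlie, alpha, foxtrot complete, (7, 5) is the best the pool ever gets, yet each leftover process wants more saws.
One completion order for the rest: charlie, alpha, foxtrot. Walking it through:
  pool = (2, 0)
  charlie: need (1, 0) fits (2, 0); releases (1, 2), pool now (3, 2)
  alpha: need (3, 0) fits (3, 2); releases (1, 0), pool now (4, 2)
  foxtrot: need (2, 1) fits (4, 2); releases (3, 3), pool now (7, 5)
The blocked processes can never fit:
  india still needs (8, 5) but only (7, 5) is free — short on saws
  bravo still needs (9, 6) but only (7, 5) is free — short on saws and drills
  delta still needs (9, 4) but only (7, 5) is free — short on saws


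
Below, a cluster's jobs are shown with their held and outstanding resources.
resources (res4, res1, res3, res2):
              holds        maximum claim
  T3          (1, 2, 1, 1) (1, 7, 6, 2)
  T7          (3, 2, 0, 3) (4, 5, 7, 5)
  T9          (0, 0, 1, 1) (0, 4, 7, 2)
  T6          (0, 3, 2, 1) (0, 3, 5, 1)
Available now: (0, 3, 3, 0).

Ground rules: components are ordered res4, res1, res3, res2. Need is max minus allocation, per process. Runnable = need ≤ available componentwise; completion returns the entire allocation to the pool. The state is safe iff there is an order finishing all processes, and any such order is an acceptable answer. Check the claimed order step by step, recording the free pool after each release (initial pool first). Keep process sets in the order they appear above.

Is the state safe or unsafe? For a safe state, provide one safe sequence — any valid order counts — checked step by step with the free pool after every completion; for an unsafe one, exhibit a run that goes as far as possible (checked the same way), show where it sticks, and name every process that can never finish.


SAFE. One safe sequence: T6, T3, T9, T7.
Key observation: the order's first zero-slack moment is T6 ((0, 0, 3, 0) needed, (0, 3, 3, 0) free — a requested resource with nothing to spare).
Verifying each step:
  pool = (0, 3, 3, 0)
  T6: need (0, 0, 3, 0) fits (0, 3, 3, 0); releases (0, 3, 2, 1), pool now (0, 6, 5, 1)
  T3: need (0, 5, 5, 1) fits (0, 6, 5, 1); releases (1, 2, 1, 1), pool now (1, 8, 6, 2)
  T9: need (0, 4, 6, 1) fits (1, 8, 6, 2); releases (0, 0, 1, 1), pool now (1, 8, 7, 3)
  T7: need (1, 3, 7, 2) fits (1, 8, 7, 3); releases (3, 2, 0, 3), pool now (4, 10, 7, 6)


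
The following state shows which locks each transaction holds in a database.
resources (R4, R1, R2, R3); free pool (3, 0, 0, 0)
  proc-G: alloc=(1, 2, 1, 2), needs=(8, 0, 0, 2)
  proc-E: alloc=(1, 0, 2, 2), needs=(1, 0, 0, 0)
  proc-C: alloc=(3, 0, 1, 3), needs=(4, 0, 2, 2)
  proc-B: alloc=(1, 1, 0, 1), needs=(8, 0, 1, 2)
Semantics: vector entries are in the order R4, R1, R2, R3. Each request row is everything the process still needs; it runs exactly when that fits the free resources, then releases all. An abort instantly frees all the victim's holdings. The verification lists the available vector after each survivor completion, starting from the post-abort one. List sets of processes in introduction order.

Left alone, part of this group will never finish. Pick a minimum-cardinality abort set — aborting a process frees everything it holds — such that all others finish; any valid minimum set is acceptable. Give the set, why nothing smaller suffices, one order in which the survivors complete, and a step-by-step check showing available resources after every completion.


The answer: abort proc-B.
Key observation: aborting proc-B returns (1, 1, 0, 1), and proc-G — hopeless before — runs at step 3 with the returned capacity in the pool.
Why nothing smaller works: aborting no one leaves the state deadlocked as given.
Survivors finish in the order: proc-E, proc-C, proc-G. Verifying each step (pool after the aborts first):
  pool = (4, 1, 0, 1)
  proc-E: need (1, 0, 0, 0) fits (4, 1, 0, 1); releases (1, 0, 2, 2), pool now (5, 1, 2, 3)
  proc-C: need (4, 0, 2, 2) fits (5, 1, 2, 3); releases (3, 0, 1, 3), pool now (8, 1, 3, 6)
  proc-G: need (8, 0, 0, 2) fits (8, 1, 3, 6); releases (1, 2, 1, 2), pool now (9, 3, 4, 8)


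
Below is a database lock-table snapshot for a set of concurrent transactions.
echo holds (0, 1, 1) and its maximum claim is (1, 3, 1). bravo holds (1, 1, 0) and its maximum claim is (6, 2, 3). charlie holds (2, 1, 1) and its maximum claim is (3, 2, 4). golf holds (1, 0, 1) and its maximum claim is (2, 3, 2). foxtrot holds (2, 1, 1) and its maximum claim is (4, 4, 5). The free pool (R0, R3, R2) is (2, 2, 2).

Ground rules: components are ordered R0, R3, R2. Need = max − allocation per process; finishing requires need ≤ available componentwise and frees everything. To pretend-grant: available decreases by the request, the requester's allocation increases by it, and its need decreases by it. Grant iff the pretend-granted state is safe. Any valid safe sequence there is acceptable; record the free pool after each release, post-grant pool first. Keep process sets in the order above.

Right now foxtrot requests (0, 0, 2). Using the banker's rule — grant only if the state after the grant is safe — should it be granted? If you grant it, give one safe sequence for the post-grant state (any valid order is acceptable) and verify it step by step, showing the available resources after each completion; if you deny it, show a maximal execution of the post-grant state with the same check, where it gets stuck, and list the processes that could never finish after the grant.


GRANT. The post-grant state is safe; one safe sequence: echo, golf, foxtrot, bravo, charlie.
Key observation: after the grant the pool drops to (2, 2, 0), which still lets echo finish first and unwind the rest.
Check on the post-grant state, step by step:
  pool = (2, 2, 0)
  echo needs (1, 2, 0) <= (2, 2, 0) -> finishes; pool += (0, 1, 1) = (2, 3, 1)
  golf needs (1, 3, 1) <= (2, 3, 1) -> finishes; pool += (1, 0, 1) = (3, 3, 2)
  foxtrot needs (2, 3, 2) <= (3, 3, 2) -> finishes; pool += (2, 1, 3) = (5, 4, 5)
  bravo needs (5, 1, 3) <= (5, 4, 5) -> finishes; pool += (1, 1, 0) = (6, 5, 5)
  charlie needs (1, 1, 3) <= (6, 5, 5) -> finishes; pool += (2, 1, 1) = (8, 6, 6)
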